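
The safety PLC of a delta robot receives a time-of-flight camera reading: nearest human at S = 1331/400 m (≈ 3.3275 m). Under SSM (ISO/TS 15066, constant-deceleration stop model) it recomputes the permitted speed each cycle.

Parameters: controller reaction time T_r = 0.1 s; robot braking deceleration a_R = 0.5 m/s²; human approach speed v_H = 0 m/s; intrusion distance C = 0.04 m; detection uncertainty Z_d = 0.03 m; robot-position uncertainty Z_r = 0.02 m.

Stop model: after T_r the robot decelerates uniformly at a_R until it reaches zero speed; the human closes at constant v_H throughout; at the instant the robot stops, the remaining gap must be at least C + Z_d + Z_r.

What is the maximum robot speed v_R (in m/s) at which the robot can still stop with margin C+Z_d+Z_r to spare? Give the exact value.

collect terms ⇒ (1)·v_R² + (1/10)·v_R + (-259/80) = 0
  disc = (1/10)² − 4·(1)·(-259/80) = 324/25 ; √disc = 18/5
  v_R = (−(1/10) + 18/5) / (2·(1)) = 7/4 m/s
check:
braking lasts T_s = (7/4)/(1/2) = 3.5000 s
reaction-phase robot travel = 1.7500·0.1000 = 0.1750 m
robot covers 1.7500·3.5000 − ½·0.5000·3.5000² = 3.0625 m while stopping
human closes 0.0000·3.6000 = 0.0000 m
margins: 0.0400+0.0300+0.0200 = 0.0900 m
sum ≈ 0.1750+3.0625+0.0000+0.0900 ≈ 3.3275 m = S ✓

v_R_max = 7/4 m/s = 1.7500 m/s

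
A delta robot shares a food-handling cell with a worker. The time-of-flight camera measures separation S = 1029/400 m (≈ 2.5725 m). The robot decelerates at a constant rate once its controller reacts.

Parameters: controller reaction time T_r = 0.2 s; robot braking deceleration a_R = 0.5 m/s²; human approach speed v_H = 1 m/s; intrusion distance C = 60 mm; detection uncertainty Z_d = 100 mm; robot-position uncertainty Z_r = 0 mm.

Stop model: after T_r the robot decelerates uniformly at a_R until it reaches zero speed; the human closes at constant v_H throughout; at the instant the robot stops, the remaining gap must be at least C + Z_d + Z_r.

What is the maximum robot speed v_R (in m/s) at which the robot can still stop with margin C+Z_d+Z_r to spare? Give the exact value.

v_R_max = 3/4 m/s = 0.7500 m/s

quadratic (1)·v² + (11/5)·v + (-177/80) = 0
  disc = (11/5)² − 4·(1)·(-177/80) = 1369/100 ; √disc = 37/10
  v_R = (−(11/5) + 37/10) / (2·(1)) = 3/4 m/s
check:
stop time T_s = (3/4)/(1/2) = 1.5000 s
reaction-phase robot travel = 0.7500·0.2000 = 0.1500 m
braking distance = 0.7500²/(2·0.5000) = 0.5625 m
human closes 1.0000·1.7000 = 1.7000 m
C+Z_d+Z_r = 0.0600+0.1000+0.0000 = 0.1600 m
sum ≈ 0.1500+0.5625+1.7000+0.1600 ≈ 2.5725 m = S ✓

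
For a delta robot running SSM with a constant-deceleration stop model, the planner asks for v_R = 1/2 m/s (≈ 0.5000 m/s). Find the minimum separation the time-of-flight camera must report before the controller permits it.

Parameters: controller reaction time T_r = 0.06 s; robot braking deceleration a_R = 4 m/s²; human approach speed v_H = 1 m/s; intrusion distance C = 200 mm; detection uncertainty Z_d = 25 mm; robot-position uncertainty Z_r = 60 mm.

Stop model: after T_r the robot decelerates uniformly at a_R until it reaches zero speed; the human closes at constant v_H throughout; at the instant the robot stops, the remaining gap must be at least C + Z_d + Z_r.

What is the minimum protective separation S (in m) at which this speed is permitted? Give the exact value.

braking lasts T_s = (1/2)/4 = 0.1250 s
robot in T_r: 0.5000·0.0600 = 0.0300 m
robot under decel: 0.5000²/(2·4.0000) = 0.0312 m
human over T_r+T_s: 1.0000·(0.0600+0.1250) = 0.1850 m
residual clearance needed = 0.2000+0.0250+0.0600 = 0.2850 m
S_min ≈ 0.0300+0.0312+0.1850+0.2850  ⇒  S_min = 17/32 m

S_min = 17/32 m = 0.5312 m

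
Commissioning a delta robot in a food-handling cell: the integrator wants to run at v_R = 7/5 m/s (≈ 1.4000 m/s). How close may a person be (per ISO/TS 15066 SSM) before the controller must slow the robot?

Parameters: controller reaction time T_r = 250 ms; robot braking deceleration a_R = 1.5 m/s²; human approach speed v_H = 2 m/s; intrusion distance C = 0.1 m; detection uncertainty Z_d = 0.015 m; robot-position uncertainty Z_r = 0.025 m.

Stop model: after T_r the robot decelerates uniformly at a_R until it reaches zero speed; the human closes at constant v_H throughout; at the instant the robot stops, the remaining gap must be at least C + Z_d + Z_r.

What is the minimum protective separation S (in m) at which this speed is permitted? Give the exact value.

stop time T_s = (7/5)/(3/2) = 0.9333 s
robot covers v_R·T_r = 1.4000·0.2500 = 0.3500 m before braking
robot covers 1.4000·0.9333 − ½·1.5000·0.9333² = 0.6533 m while stopping
person approaches 2.0000·(0.2500+0.9333) = 2.3667 m
margins: 0.1000+0.0150+0.0250 = 0.1400 m
S_min ≈ 0.3500+0.6533+2.3667+0.1400  ⇒  S_min = 351/100 m

S_min = 351/100 m = 3.5100 m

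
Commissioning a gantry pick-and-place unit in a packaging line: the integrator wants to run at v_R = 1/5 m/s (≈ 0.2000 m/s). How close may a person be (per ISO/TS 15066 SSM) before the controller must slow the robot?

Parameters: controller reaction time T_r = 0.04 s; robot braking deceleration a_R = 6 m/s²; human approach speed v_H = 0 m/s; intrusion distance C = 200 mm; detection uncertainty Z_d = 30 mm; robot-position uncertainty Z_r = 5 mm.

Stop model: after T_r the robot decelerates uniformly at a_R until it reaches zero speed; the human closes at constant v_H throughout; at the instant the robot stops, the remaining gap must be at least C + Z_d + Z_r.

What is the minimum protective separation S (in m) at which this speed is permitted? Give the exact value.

S_min = 739/3000 m = 0.2463 m

stop time T_s = (1/5)/6 = 0.0333 s
robot covers v_R·T_r = 0.2000·0.0400 = 0.0080 m before braking
braking distance = 0.2000²/(2·6.0000) = 0.0033 m
human closes 0.0000·0.0733 = 0.0000 m
margins: 0.2000+0.0300+0.0050 = 0.2350 m
S_min ≈ 0.0080+0.0033+0.0000+0.2350  ⇒  S_min = 739/3000 m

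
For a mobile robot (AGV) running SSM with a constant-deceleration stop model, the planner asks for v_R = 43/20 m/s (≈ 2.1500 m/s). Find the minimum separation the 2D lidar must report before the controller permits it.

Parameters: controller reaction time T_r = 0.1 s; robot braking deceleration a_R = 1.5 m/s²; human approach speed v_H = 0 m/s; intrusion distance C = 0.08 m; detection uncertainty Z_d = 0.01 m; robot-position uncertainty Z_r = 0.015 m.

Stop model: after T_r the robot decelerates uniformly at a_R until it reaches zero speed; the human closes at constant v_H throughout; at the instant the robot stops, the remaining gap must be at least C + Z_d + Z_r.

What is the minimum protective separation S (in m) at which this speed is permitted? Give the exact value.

braking lasts T_s = (43/20)/(3/2) = 1.4333 s
robot covers v_R·T_r = 2.1500·0.1000 = 0.2150 m before braking
braking distance = 2.1500²/(2·1.5000) = 1.5408 m
human closes 0.0000·1.5333 = 0.0000 m
residual clearance needed = 0.0800+0.0100+0.0150 = 0.1050 m
S_min ≈ 0.2150+1.5408+0.0000+0.1050  ⇒  S_min = 2233/1200 m

S_min = 2233/1200 m = 1.8608 m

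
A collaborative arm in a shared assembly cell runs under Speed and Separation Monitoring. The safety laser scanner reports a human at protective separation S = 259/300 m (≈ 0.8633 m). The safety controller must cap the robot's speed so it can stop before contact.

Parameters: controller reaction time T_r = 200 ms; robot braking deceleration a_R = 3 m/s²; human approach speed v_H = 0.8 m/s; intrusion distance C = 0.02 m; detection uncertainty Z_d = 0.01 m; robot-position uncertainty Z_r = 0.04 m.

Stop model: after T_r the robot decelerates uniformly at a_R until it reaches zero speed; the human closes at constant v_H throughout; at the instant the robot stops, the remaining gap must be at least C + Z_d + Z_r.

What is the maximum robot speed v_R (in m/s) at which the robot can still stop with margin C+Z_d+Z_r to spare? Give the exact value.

quadratic (1/6)·v² + (7/15)·v + (-19/30) = 0
  disc = (7/15)² − 4·(1/6)·(-19/30) = 16/25 ; √disc = 4/5
  v_R = (−(7/15) + 4/5) / (2·(1/6)) = 1 m/s
check:
stop time T_s = 1/3 = 0.3333 s
reaction-phase robot travel = 1.0000·0.2000 = 0.2000 m
robot under decel: 1.0000²/(2·3.0000) = 0.1667 m
human closes 0.8000·0.5333 = 0.4267 m
margins: 0.0200+0.0100+0.0400 = 0.0700 m
sum ≈ 0.2000+0.1667+0.4267+0.0700 ≈ 0.8633 m = S ✓

v_R_max = 1 m/s = 1.0000 m/s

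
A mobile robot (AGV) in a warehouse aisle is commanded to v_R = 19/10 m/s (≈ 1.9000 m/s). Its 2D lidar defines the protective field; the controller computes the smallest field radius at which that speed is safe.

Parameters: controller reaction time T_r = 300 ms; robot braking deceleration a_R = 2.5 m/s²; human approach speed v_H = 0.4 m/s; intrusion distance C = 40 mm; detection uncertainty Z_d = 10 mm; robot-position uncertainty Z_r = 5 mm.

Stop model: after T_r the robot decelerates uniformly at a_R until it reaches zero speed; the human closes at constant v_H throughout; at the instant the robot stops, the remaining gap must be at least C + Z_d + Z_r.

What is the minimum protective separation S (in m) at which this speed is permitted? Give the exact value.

S_min = 1771/1000 m = 1.7710 m

braking lasts T_s = (19/10)/(5/2) = 0.7600 s
robot covers v_R·T_r = 1.9000·0.3000 = 0.5700 m before braking
robot under decel: 1.9000²/(2·2.5000) = 0.7220 m
human over T_r+T_s: 0.4000·(0.3000+0.7600) = 0.4240 m
margins: 0.0400+0.0100+0.0050 = 0.0550 m
S_min ≈ 0.5700+0.7220+0.4240+0.0550  ⇒  S_min = 1771/1000 m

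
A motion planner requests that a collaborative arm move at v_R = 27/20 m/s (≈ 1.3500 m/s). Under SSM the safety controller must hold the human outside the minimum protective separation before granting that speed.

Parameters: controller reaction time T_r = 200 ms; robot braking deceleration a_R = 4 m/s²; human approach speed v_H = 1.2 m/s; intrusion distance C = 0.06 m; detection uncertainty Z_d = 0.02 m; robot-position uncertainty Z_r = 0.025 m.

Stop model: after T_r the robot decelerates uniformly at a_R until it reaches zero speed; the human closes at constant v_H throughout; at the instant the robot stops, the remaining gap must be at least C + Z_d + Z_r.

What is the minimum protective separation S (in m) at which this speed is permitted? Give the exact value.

S_min = 3993/3200 m = 1.2478 m

T_s = v_R/a_R = (27/20)/4 = 0.3375 s
reaction-phase robot travel = 1.3500·0.2000 = 0.2700 m
braking distance = 1.3500²/(2·4.0000) = 0.2278 m
human over T_r+T_s: 1.2000·(0.2000+0.3375) = 0.6450 m
margins: 0.0600+0.0200+0.0250 = 0.1050 m
S_min ≈ 0.2700+0.2278+0.6450+0.1050  ⇒  S_min = 3993/3200 m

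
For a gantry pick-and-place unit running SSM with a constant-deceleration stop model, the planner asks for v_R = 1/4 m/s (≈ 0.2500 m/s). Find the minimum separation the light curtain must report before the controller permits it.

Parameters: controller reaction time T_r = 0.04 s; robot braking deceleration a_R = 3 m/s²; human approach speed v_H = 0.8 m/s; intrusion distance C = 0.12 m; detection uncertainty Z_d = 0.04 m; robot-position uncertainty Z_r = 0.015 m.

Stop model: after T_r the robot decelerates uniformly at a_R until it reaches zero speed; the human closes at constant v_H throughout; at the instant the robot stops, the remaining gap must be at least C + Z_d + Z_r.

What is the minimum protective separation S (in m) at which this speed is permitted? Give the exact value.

T_s = v_R/a_R = (1/4)/3 = 0.0833 s
robot in T_r: 0.2500·0.0400 = 0.0100 m
robot covers 0.2500·0.0833 − ½·3.0000·0.0833² = 0.0104 m while stopping
person approaches 0.8000·(0.0400+0.0833) = 0.0987 m
margins: 0.1200+0.0400+0.0150 = 0.1750 m
S_min ≈ 0.0100+0.0104+0.0987+0.1750  ⇒  S_min = 3529/12000 m

S_min = 3529/12000 m = 0.2941 m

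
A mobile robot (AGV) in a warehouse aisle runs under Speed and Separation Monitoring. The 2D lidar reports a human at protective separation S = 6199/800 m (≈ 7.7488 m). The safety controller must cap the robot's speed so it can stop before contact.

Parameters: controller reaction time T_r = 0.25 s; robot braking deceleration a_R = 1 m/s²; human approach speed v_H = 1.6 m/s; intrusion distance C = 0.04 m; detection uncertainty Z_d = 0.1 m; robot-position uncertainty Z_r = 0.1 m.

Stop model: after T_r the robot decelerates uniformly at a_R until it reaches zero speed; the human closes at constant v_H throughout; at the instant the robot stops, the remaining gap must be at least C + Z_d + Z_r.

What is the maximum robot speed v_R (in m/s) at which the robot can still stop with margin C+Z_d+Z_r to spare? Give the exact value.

v_R_max = 47/20 m/s = 2.3500 m/s

collect terms ⇒ (1/2)·v_R² + (37/20)·v_R + (-5687/800) = 0
  disc = (37/20)² − 4·(1/2)·(-5687/800) = 441/25 ; √disc = 21/5
  v_R = (−(37/20) + 21/5) / (2·(1/2)) = 47/20 m/s
check:
stop time T_s = (47/20)/1 = 2.3500 s
robot in T_r: 2.3500·0.2500 = 0.5875 m
robot under decel: 2.3500²/(2·1.0000) = 2.7612 m
human closes 1.6000·2.6000 = 4.1600 m
residual clearance needed = 0.0400+0.1000+0.1000 = 0.2400 m
sum ≈ 0.5875+2.7612+4.1600+0.2400 ≈ 7.7488 m = S ✓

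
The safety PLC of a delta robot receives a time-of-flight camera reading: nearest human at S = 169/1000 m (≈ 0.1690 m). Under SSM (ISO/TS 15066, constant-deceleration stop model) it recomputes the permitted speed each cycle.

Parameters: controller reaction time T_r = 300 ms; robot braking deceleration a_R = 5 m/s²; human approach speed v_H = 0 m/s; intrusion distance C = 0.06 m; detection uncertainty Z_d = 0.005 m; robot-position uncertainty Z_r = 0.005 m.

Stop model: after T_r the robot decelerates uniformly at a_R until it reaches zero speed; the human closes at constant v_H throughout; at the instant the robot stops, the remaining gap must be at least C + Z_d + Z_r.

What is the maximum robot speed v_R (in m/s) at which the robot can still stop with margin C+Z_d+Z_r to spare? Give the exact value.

v_R_max = 3/10 m/s = 0.3000 m/s

quadratic (1/10)·v² + (3/10)·v + (-99/1000) = 0
  disc = (3/10)² − 4·(1/10)·(-99/1000) = 81/625 ; √disc = 9/25
  v_R = (−(3/10) + 9/25) / (2·(1/10)) = 3/10 m/s
check:
braking lasts T_s = (3/10)/5 = 0.0600 s
robot in T_r: 0.3000·0.3000 = 0.0900 m
braking distance = 0.3000²/(2·5.0000) = 0.0090 m
human closes 0.0000·0.3600 = 0.0000 m
residual clearance needed = 0.0600+0.0050+0.0050 = 0.0700 m
sum ≈ 0.0900+0.0090+0.0000+0.0700 ≈ 0.1690 m = S ✓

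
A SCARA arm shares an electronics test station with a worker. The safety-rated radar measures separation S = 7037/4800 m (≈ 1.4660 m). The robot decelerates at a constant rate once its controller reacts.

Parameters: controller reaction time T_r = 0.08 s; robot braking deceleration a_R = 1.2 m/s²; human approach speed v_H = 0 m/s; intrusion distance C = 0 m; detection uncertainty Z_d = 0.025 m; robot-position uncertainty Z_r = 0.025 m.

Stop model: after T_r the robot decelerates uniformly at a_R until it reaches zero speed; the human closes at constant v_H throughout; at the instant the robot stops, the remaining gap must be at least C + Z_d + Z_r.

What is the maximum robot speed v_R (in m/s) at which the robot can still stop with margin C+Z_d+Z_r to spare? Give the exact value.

quadratic (5/12)·v² + (2/25)·v + (-6797/4800) = 0
  disc = (2/25)² − 4·(5/12)·(-6797/4800) = 851929/360000 ; √disc = 923/600
  v_R = (−(2/25) + 923/600) / (2·(5/12)) = 7/4 m/s
check:
braking lasts T_s = (7/4)/(6/5) = 1.4583 s
robot in T_r: 1.7500·0.0800 = 0.1400 m
robot under decel: 1.7500²/(2·1.2000) = 1.2760 m
person approaches 0.0000·(0.0800+1.4583) = 0.0000 m
margins: 0.0000+0.0250+0.0250 = 0.0500 m
sum ≈ 0.1400+1.2760+0.0000+0.0500 ≈ 1.4660 m = S ✓

v_R_max = 7/4 m/s = 1.7500 m/s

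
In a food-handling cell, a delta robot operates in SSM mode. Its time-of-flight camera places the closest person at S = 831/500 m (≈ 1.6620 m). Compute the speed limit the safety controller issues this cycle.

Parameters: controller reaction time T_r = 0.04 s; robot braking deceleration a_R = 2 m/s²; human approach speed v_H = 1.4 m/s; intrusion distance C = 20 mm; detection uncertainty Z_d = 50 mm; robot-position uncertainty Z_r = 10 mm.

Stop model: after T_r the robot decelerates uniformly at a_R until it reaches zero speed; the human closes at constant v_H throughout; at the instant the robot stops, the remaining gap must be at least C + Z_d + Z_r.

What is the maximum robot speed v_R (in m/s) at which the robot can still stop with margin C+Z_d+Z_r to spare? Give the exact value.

collect terms ⇒ (1/4)·v_R² + (37/50)·v_R + (-763/500) = 0
  disc = (37/50)² − 4·(1/4)·(-763/500) = 1296/625 ; √disc = 36/25
  v_R = (−(37/50) + 36/25) / (2·(1/4)) = 7/5 m/s
check:
braking lasts T_s = (7/5)/2 = 0.7000 s
reaction-phase robot travel = 1.4000·0.0400 = 0.0560 m
robot under decel: 1.4000²/(2·2.0000) = 0.4900 m
person approaches 1.4000·(0.0400+0.7000) = 1.0360 m
residual clearance needed = 0.0200+0.0500+0.0100 = 0.0800 m
sum ≈ 0.0560+0.4900+1.0360+0.0800 ≈ 1.6620 m = S ✓

v_R_max = 7/5 m/s = 1.4000 m/s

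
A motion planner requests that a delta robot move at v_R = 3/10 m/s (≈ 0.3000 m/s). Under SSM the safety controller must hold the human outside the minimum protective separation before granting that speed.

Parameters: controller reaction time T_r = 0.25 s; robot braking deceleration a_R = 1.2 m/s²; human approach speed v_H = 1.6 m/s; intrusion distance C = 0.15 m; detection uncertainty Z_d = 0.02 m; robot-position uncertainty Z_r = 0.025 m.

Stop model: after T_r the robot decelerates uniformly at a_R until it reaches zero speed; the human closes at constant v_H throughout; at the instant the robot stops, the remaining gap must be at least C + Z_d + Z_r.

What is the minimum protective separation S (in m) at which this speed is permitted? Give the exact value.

S_min = 443/400 m = 1.1075 m

stop time T_s = (3/10)/(6/5) = 0.2500 s
robot covers v_R·T_r = 0.3000·0.2500 = 0.0750 m before braking
robot under decel: 0.3000²/(2·1.2000) = 0.0375 m
human closes 1.6000·0.5000 = 0.8000 m
C+Z_d+Z_r = 0.1500+0.0200+0.0250 = 0.1950 m
S_min ≈ 0.0750+0.0375+0.8000+0.1950  ⇒  S_min = 443/400 m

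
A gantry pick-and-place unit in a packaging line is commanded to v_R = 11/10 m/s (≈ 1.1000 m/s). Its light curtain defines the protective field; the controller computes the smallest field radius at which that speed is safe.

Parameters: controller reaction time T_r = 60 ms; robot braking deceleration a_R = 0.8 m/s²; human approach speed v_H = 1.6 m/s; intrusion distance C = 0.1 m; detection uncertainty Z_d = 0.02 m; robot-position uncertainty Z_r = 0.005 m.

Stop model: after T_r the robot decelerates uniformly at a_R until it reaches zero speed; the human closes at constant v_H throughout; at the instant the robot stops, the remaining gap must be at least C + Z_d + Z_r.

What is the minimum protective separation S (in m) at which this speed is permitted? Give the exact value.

S_min = 12973/4000 m = 3.2433 m

braking lasts T_s = (11/10)/(4/5) = 1.3750 s
robot covers v_R·T_r = 1.1000·0.0600 = 0.0660 m before braking
braking distance = 1.1000²/(2·0.8000) = 0.7562 m
person approaches 1.6000·(0.0600+1.3750) = 2.2960 m
residual clearance needed = 0.1000+0.0200+0.0050 = 0.1250 m
S_min ≈ 0.0660+0.7562+2.2960+0.1250  ⇒  S_min = 12973/4000 m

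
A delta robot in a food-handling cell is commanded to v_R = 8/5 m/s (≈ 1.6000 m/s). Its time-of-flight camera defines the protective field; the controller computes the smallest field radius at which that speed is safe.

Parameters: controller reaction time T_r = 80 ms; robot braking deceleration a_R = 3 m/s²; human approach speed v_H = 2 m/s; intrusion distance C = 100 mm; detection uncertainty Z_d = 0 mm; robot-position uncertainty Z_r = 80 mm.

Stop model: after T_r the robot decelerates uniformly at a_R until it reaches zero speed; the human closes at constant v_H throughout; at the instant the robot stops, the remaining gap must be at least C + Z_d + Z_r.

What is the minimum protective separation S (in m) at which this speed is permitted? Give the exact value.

S_min = 1471/750 m = 1.9613 m

T_s = v_R/a_R = (8/5)/3 = 0.5333 s
reaction-phase robot travel = 1.6000·0.0800 = 0.1280 m
robot covers 1.6000·0.5333 − ½·3.0000·0.5333² = 0.4267 m while stopping
human over T_r+T_s: 2.0000·(0.0800+0.5333) = 1.2267 m
C+Z_d+Z_r = 0.1000+0.0000+0.0800 = 0.1800 m
S_min ≈ 0.1280+0.4267+1.2267+0.1800  ⇒  S_min = 1471/750 m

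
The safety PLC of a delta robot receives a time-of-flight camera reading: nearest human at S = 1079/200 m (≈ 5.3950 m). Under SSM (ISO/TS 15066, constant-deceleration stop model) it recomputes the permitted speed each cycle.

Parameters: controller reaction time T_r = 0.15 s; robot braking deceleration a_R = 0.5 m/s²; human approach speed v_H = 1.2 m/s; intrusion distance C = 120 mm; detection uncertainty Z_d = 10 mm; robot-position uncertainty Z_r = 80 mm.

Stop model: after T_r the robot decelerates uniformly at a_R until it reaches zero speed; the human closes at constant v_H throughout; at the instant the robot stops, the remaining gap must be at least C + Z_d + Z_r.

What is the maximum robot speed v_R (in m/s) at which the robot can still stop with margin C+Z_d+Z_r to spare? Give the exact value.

v_R_max = 13/10 m/s = 1.3000 m/s

quadratic (1)·v² + (51/20)·v + (-1001/200) = 0
  disc = (51/20)² − 4·(1)·(-1001/200) = 10609/400 ; √disc = 103/20
  v_R = (−(51/20) + 103/20) / (2·(1)) = 13/10 m/s
check:
braking lasts T_s = (13/10)/(1/2) = 2.6000 s
reaction-phase robot travel = 1.3000·0.1500 = 0.1950 m
robot covers 1.3000·2.6000 − ½·0.5000·2.6000² = 1.6900 m while stopping
human closes 1.2000·2.7500 = 3.3000 m
residual clearance needed = 0.1200+0.0100+0.0800 = 0.2100 m
sum ≈ 0.1950+1.6900+3.3000+0.2100 ≈ 5.3950 m = S ✓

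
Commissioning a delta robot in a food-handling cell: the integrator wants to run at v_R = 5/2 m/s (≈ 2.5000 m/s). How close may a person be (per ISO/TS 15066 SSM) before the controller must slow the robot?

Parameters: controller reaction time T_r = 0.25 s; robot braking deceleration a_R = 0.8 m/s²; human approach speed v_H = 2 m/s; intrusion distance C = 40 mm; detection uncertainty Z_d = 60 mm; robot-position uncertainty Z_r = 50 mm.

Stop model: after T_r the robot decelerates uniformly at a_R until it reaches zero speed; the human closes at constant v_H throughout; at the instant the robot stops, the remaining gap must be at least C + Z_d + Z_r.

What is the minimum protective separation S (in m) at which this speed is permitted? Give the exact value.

T_s = v_R/a_R = (5/2)/(4/5) = 3.1250 s
robot covers v_R·T_r = 2.5000·0.2500 = 0.6250 m before braking
braking distance = 2.5000²/(2·0.8000) = 3.9062 m
human over T_r+T_s: 2.0000·(0.2500+3.1250) = 6.7500 m
C+Z_d+Z_r = 0.0400+0.0600+0.0500 = 0.1500 m
S_min ≈ 0.6250+3.9062+6.7500+0.1500  ⇒  S_min = 1829/160 m

S_min = 1829/160 m = 11.4313 m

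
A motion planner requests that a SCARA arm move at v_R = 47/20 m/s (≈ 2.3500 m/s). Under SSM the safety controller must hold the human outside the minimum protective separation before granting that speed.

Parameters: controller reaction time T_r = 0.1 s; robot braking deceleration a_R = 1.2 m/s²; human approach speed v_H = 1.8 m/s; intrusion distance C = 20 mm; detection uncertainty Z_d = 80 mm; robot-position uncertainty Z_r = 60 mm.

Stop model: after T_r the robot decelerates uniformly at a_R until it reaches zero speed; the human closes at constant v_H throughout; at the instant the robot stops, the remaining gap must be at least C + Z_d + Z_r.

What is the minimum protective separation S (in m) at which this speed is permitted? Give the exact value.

stop time T_s = (47/20)/(6/5) = 1.9583 s
reaction-phase robot travel = 2.3500·0.1000 = 0.2350 m
robot under decel: 2.3500²/(2·1.2000) = 2.3010 m
human over T_r+T_s: 1.8000·(0.1000+1.9583) = 3.7050 m
C+Z_d+Z_r = 0.0200+0.0800+0.0600 = 0.1600 m
S_min ≈ 0.2350+2.3010+3.7050+0.1600  ⇒  S_min = 1229/192 m

S_min = 1229/192 m = 6.4010 m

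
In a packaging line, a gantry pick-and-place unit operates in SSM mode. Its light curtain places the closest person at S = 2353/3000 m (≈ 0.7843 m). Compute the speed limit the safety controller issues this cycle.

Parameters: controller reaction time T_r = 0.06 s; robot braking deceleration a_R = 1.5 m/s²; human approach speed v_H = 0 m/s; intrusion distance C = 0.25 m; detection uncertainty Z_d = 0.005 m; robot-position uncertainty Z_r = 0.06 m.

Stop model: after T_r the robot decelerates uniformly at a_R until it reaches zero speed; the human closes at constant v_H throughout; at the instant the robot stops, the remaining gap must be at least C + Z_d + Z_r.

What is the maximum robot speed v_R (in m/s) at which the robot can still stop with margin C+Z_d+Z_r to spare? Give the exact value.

v_R_max = 11/10 m/s = 1.1000 m/s

collect terms ⇒ (1/3)·v_R² + (3/50)·v_R + (-176/375) = 0
  disc = (3/50)² − 4·(1/3)·(-176/375) = 14161/22500 ; √disc = 119/150
  v_R = (−(3/50) + 119/150) / (2·(1/3)) = 11/10 m/s
check:
braking lasts T_s = (11/10)/(3/2) = 0.7333 s
robot in T_r: 1.1000·0.0600 = 0.0660 m
braking distance = 1.1000²/(2·1.5000) = 0.4033 m
person approaches 0.0000·(0.0600+0.7333) = 0.0000 m
residual clearance needed = 0.2500+0.0050+0.0600 = 0.3150 m
sum ≈ 0.0660+0.4033+0.0000+0.3150 ≈ 0.7843 m = S ✓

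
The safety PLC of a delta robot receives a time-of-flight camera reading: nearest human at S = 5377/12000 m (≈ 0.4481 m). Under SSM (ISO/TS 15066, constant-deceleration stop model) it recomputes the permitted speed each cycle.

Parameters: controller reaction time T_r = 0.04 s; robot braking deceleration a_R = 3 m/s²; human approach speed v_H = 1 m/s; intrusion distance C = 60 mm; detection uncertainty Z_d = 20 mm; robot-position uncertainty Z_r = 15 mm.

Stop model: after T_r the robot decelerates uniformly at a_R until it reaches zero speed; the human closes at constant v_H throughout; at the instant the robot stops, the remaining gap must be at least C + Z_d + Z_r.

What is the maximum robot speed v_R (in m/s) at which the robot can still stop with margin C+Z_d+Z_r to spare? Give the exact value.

at the boundary: (1/6)·v² + (28/75)·v + (-3757/12000) = 0
  disc = (28/75)² − 4·(1/6)·(-3757/12000) = 3481/10000 ; √disc = 59/100
  v_R = (−(28/75) + 59/100) / (2·(1/6)) = 13/20 m/s
check:
braking lasts T_s = (13/20)/3 = 0.2167 s
robot in T_r: 0.6500·0.0400 = 0.0260 m
robot covers 0.6500·0.2167 − ½·3.0000·0.2167² = 0.0704 m while stopping
human over T_r+T_s: 1.0000·(0.0400+0.2167) = 0.2567 m
C+Z_d+Z_r = 0.0600+0.0200+0.0150 = 0.0950 m
sum ≈ 0.0260+0.0704+0.2567+0.0950 ≈ 0.4481 m = S ✓

v_R_max = 13/20 m/s = 0.6500 m/s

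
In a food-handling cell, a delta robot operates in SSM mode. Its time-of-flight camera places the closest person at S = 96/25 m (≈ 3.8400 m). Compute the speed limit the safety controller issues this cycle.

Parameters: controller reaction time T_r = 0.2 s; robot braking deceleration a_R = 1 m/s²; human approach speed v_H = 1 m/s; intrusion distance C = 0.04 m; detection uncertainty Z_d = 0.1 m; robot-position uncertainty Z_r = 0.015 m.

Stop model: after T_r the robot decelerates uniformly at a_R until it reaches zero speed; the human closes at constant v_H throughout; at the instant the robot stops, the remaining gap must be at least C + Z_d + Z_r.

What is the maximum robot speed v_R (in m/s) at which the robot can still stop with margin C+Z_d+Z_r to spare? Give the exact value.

v_R_max = 17/10 m/s = 1.7000 m/s

collect terms ⇒ (1/2)·v_R² + (6/5)·v_R + (-697/200) = 0
  disc = (6/5)² − 4·(1/2)·(-697/200) = 841/100 ; √disc = 29/10
  v_R = (−(6/5) + 29/10) / (2·(1/2)) = 17/10 m/s
check:
T_s = v_R/a_R = (17/10)/1 = 1.7000 s
reaction-phase robot travel = 1.7000·0.2000 = 0.3400 m
braking distance = 1.7000²/(2·1.0000) = 1.4450 m
person approaches 1.0000·(0.2000+1.7000) = 1.9000 m
residual clearance needed = 0.0400+0.1000+0.0150 = 0.1550 m
sum ≈ 0.3400+1.4450+1.9000+0.1550 ≈ 3.8400 m = S ✓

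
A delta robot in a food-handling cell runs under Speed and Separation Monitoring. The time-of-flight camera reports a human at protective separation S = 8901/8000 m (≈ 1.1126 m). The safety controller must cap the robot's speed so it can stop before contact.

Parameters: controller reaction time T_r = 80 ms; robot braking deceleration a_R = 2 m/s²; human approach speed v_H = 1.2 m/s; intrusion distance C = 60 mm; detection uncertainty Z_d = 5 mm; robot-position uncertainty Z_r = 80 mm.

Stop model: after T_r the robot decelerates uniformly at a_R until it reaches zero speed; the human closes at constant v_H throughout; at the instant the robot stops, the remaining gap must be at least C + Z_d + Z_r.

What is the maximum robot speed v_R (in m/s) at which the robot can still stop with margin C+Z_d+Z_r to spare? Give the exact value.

collect terms ⇒ (1/4)·v_R² + (17/25)·v_R + (-6973/8000) = 0
  disc = (17/25)² − 4·(1/4)·(-6973/8000) = 53361/40000 ; √disc = 231/200
  v_R = (−(17/25) + 231/200) / (2·(1/4)) = 19/20 m/s
check:
T_s = v_R/a_R = (19/20)/2 = 0.4750 s
robot in T_r: 0.9500·0.0800 = 0.0760 m
robot under decel: 0.9500²/(2·2.0000) = 0.2256 m
human closes 1.2000·0.5550 = 0.6660 m
margins: 0.0600+0.0050+0.0800 = 0.1450 m
sum ≈ 0.0760+0.2256+0.6660+0.1450 ≈ 1.1126 m = S ✓

v_R_max = 19/20 m/s = 0.9500 m/s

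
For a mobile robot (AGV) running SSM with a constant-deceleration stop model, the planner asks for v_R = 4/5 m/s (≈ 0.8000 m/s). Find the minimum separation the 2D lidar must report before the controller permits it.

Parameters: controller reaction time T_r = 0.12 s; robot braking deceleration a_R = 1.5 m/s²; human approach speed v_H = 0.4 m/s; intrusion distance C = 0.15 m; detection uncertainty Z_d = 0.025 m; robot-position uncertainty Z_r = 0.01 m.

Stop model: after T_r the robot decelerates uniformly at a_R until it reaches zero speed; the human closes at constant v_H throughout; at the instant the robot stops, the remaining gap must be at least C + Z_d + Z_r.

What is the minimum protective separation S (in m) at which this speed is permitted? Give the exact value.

T_s = v_R/a_R = (4/5)/(3/2) = 0.5333 s
reaction-phase robot travel = 0.8000·0.1200 = 0.0960 m
robot covers 0.8000·0.5333 − ½·1.5000·0.5333² = 0.2133 m while stopping
human over T_r+T_s: 0.4000·(0.1200+0.5333) = 0.2613 m
margins: 0.1500+0.0250+0.0100 = 0.1850 m
S_min ≈ 0.0960+0.2133+0.2613+0.1850  ⇒  S_min = 2267/3000 m

S_min = 2267/3000 m = 0.7557 m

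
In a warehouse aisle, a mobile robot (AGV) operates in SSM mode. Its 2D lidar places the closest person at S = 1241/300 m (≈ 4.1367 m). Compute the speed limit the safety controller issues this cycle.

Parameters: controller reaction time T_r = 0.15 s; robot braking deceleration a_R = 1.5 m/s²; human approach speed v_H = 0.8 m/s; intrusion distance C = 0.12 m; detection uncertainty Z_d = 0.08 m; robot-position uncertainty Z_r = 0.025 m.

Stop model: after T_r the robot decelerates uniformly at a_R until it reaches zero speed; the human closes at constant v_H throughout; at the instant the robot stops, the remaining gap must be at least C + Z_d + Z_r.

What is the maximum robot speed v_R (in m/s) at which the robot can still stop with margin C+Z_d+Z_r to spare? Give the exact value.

collect terms ⇒ (1/3)·v_R² + (41/60)·v_R + (-91/24) = 0
  disc = (41/60)² − 4·(1/3)·(-91/24) = 2209/400 ; √disc = 47/20
  v_R = (−(41/60) + 47/20) / (2·(1/3)) = 5/2 m/s
check:
T_s = v_R/a_R = (5/2)/(3/2) = 1.6667 s
robot covers v_R·T_r = 2.5000·0.1500 = 0.3750 m before braking
robot covers 2.5000·1.6667 − ½·1.5000·1.6667² = 2.0833 m while stopping
human closes 0.8000·1.8167 = 1.4533 m
residual clearance needed = 0.1200+0.0800+0.0250 = 0.2250 m
sum ≈ 0.3750+2.0833+1.4533+0.2250 ≈ 4.1367 m = S ✓

v_R_max = 5/2 m/s = 2.5000 m/s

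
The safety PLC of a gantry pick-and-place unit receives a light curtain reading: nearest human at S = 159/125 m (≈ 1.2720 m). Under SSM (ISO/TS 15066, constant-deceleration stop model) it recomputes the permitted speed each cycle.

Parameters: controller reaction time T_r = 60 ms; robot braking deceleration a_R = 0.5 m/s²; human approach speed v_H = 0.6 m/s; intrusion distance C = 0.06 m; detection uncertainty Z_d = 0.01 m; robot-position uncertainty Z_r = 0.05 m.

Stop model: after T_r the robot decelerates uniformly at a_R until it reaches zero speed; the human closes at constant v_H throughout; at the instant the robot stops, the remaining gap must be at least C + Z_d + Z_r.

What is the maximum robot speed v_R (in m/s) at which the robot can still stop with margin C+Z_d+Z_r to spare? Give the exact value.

v_R_max = 3/5 m/s = 0.6000 m/s

collect terms ⇒ (1)·v_R² + (63/50)·v_R + (-279/250) = 0
  disc = (63/50)² − 4·(1)·(-279/250) = 15129/2500 ; √disc = 123/50
  v_R = (−(63/50) + 123/50) / (2·(1)) = 3/5 m/s
check:
T_s = v_R/a_R = (3/5)/(1/2) = 1.2000 s
reaction-phase robot travel = 0.6000·0.0600 = 0.0360 m
braking distance = 0.6000²/(2·0.5000) = 0.3600 m
human over T_r+T_s: 0.6000·(0.0600+1.2000) = 0.7560 m
C+Z_d+Z_r = 0.0600+0.0100+0.0500 = 0.1200 m
sum ≈ 0.0360+0.3600+0.7560+0.1200 ≈ 1.2720 m = S ✓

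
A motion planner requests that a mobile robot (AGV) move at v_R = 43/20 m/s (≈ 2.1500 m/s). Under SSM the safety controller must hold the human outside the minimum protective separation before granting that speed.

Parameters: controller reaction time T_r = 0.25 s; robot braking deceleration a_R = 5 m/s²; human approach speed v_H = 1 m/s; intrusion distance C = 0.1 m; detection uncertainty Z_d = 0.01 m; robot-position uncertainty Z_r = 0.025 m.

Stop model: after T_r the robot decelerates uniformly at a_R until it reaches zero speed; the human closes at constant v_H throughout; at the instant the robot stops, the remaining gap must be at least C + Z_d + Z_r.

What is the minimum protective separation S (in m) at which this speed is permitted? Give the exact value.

T_s = v_R/a_R = (43/20)/5 = 0.4300 s
robot covers v_R·T_r = 2.1500·0.2500 = 0.5375 m before braking
robot under decel: 2.1500²/(2·5.0000) = 0.4622 m
human closes 1.0000·0.6800 = 0.6800 m
residual clearance needed = 0.1000+0.0100+0.0250 = 0.1350 m
S_min ≈ 0.5375+0.4622+0.6800+0.1350  ⇒  S_min = 7259/4000 m

S_min = 7259/4000 m = 1.8148 m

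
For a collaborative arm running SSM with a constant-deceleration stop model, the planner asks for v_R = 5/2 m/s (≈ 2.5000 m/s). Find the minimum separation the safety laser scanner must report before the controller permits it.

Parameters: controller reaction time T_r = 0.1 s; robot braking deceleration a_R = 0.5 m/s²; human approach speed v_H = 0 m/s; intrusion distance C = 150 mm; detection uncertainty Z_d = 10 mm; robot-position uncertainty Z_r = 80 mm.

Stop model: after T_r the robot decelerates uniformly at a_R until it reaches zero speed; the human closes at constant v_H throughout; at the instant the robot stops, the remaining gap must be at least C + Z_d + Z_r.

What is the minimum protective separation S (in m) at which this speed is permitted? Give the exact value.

T_s = v_R/a_R = (5/2)/(1/2) = 5.0000 s
reaction-phase robot travel = 2.5000·0.1000 = 0.2500 m
braking distance = 2.5000²/(2·0.5000) = 6.2500 m
person approaches 0.0000·(0.1000+5.0000) = 0.0000 m
margins: 0.1500+0.0100+0.0800 = 0.2400 m
S_min ≈ 0.2500+6.2500+0.0000+0.2400  ⇒  S_min = 337/50 m

S_min = 337/50 m = 6.7400 m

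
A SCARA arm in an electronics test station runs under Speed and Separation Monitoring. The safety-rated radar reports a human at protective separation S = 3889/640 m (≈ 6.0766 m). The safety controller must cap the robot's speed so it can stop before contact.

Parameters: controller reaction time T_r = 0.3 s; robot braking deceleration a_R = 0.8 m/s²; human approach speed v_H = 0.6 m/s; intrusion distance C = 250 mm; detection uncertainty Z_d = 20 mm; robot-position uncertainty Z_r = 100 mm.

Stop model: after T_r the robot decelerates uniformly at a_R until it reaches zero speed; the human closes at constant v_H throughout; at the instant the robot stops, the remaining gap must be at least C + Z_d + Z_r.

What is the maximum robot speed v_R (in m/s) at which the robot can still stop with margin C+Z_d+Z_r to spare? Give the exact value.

at the boundary: (5/8)·v² + (21/20)·v + (-3537/640) = 0
  disc = (21/20)² − 4·(5/8)·(-3537/640) = 95481/6400 ; √disc = 309/80
  v_R = (−(21/20) + 309/80) / (2·(5/8)) = 9/4 m/s
check:
stop time T_s = (9/4)/(4/5) = 2.8125 s
robot in T_r: 2.2500·0.3000 = 0.6750 m
robot under decel: 2.2500²/(2·0.8000) = 3.1641 m
human over T_r+T_s: 0.6000·(0.3000+2.8125) = 1.8675 m
residual clearance needed = 0.2500+0.0200+0.1000 = 0.3700 m
sum ≈ 0.6750+3.1641+1.8675+0.3700 ≈ 6.0766 m = S ✓

v_R_max = 9/4 m/s = 2.2500 m/s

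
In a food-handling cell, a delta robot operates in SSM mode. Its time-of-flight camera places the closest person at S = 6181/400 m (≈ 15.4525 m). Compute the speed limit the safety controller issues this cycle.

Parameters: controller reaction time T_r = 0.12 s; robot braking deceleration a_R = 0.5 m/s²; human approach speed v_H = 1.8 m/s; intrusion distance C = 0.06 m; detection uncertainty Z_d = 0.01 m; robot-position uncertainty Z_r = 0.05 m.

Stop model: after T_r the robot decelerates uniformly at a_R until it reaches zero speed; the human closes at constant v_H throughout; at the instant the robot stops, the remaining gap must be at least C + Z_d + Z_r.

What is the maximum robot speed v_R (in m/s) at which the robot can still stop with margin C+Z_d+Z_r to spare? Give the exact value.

v_R_max = 49/20 m/s = 2.4500 m/s

at the boundary: (1)·v² + (93/25)·v + (-30233/2000) = 0
  disc = (93/25)² − 4·(1)·(-30233/2000) = 185761/2500 ; √disc = 431/50
  v_R = (−(93/25) + 431/50) / (2·(1)) = 49/20 m/s
check:
braking lasts T_s = (49/20)/(1/2) = 4.9000 s
robot covers v_R·T_r = 2.4500·0.1200 = 0.2940 m before braking
robot under decel: 2.4500²/(2·0.5000) = 6.0025 m
person approaches 1.8000·(0.1200+4.9000) = 9.0360 m
residual clearance needed = 0.0600+0.0100+0.0500 = 0.1200 m
sum ≈ 0.2940+6.0025+9.0360+0.1200 ≈ 15.4525 m = S ✓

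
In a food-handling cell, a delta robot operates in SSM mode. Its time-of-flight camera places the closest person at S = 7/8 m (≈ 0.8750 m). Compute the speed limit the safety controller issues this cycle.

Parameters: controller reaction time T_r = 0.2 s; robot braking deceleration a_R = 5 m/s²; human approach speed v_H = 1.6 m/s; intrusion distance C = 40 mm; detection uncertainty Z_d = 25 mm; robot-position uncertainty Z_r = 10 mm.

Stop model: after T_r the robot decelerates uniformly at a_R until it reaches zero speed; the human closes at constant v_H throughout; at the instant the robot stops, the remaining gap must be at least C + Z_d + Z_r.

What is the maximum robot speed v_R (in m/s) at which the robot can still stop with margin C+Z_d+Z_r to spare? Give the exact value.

at the boundary: (1/10)·v² + (13/25)·v + (-12/25) = 0
  disc = (13/25)² − 4·(1/10)·(-12/25) = 289/625 ; √disc = 17/25
  v_R = (−(13/25) + 17/25) / (2·(1/10)) = 4/5 m/s
check:
stop time T_s = (4/5)/5 = 0.1600 s
robot in T_r: 0.8000·0.2000 = 0.1600 m
robot under decel: 0.8000²/(2·5.0000) = 0.0640 m
human closes 1.6000·0.3600 = 0.5760 m
margins: 0.0400+0.0250+0.0100 = 0.0750 m
sum ≈ 0.1600+0.0640+0.5760+0.0750 ≈ 0.8750 m = S ✓

v_R_max = 4/5 m/s = 0.8000 m/s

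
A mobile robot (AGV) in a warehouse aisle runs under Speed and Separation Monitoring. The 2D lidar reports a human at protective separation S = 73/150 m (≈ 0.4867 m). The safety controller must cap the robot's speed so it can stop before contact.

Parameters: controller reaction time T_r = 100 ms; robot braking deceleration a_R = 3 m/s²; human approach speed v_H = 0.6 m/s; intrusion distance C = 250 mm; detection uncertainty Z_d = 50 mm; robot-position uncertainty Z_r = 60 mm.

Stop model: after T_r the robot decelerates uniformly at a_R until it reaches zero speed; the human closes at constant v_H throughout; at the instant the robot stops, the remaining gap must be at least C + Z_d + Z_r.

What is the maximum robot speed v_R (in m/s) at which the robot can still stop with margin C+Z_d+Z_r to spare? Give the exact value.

v_R_max = 1/5 m/s = 0.2000 m/s

collect terms ⇒ (1/6)·v_R² + (3/10)·v_R + (-1/15) = 0
  disc = (3/10)² − 4·(1/6)·(-1/15) = 121/900 ; √disc = 11/30
  v_R = (−(3/10) + 11/30) / (2·(1/6)) = 1/5 m/s
check:
braking lasts T_s = (1/5)/3 = 0.0667 s
robot in T_r: 0.2000·0.1000 = 0.0200 m
robot covers 0.2000·0.0667 − ½·3.0000·0.0667² = 0.0067 m while stopping
human over T_r+T_s: 0.6000·(0.1000+0.0667) = 0.1000 m
margins: 0.2500+0.0500+0.0600 = 0.3600 m
sum ≈ 0.0200+0.0067+0.1000+0.3600 ≈ 0.4867 m = S ✓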